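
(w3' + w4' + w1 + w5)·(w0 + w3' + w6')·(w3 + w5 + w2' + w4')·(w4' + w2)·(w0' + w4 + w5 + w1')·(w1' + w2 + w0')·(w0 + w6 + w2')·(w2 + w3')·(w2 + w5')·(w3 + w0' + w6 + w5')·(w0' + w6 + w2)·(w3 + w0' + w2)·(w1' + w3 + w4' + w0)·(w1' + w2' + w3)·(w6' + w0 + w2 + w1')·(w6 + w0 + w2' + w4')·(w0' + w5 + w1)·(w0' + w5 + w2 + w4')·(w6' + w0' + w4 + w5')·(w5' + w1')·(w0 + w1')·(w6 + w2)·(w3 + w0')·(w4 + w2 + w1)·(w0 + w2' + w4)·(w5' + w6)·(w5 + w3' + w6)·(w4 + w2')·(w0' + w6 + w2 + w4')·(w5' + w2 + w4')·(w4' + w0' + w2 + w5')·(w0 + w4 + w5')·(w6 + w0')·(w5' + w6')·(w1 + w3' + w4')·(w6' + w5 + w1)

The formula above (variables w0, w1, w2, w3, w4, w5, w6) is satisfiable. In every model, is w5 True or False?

Suppose w5 = 1.
The clause (w2) is unit, so w2 = 1.
The clause (w1') is unit, so w1 = 0.
The clause (w6) is unit, so w6 = 1.
But (w6') is also a unit clause — contradiction.
So every satisfying assignment has w5 = False.

False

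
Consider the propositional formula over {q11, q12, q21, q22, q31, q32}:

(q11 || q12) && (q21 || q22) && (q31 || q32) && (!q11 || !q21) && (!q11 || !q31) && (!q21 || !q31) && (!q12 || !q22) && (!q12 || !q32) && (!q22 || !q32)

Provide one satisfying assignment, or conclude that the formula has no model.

Branch on q11: set q11 = true.
From the singleton clause (!q21), q21 = false.
From the singleton clause (q22), q22 = true.
From the singleton clause (!q31), q31 = false.
From the singleton clause (q32), q32 = true.
Now (!q32) is unsatisfied and unit — conflict.
Backtrack on q11: now try q11 = false.
From the singleton clause (q12), q12 = true.
From the singleton clause (!q22), q22 = false.
From the singleton clause (q21), q21 = true.
From the singleton clause (!q31), q31 = false.
From the singleton clause (q32), q32 = true.
Now (!q32) is unsatisfied and unit — conflict.
Either choice for q11 ends in contradiction.

UNSATISFIABLE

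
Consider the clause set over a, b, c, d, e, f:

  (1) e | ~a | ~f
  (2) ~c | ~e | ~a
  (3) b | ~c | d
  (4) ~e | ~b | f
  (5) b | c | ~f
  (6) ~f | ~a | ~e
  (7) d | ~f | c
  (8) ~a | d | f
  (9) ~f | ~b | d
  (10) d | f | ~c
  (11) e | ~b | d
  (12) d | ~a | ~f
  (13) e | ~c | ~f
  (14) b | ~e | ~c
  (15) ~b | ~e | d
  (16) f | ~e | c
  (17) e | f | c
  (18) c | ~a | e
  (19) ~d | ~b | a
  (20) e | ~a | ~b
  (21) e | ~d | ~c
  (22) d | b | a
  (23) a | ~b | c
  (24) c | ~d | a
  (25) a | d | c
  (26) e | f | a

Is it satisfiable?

Case e = 1:
Case c = 0:
(f) alone gives f = 1.
(b) alone gives b = 1.
(~a) alone gives a = 0.
But (a) is also a unit clause — contradiction.
That branch fails; take c = 1 instead.
(~a) alone gives a = 0.
(b) alone gives b = 1.
(f) alone gives f = 1.
(d) alone gives d = 1.
But (~d) is also a unit clause — contradiction.
Both values of c lead to a conflict.
That branch fails; take e = 0 instead.
Case a = 0:
(f) alone gives f = 1.
(~c) alone gives c = 0.
(b) alone gives b = 1.
But (~b) is also a unit clause — contradiction.
That branch fails; take a = 1 instead.
(~f) alone gives f = 0.
(d) alone gives d = 1.
(c) alone gives c = 1.
But (~c) is also a unit clause — contradiction.
Both values of a lead to a conflict.
Both values of e lead to a conflict.
No assignment satisfies every clause.

No, unsatisfiable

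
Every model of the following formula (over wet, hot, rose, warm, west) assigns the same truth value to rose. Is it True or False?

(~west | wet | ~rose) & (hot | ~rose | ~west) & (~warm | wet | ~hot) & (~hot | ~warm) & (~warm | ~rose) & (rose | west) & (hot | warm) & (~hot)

Suppose rose = 1.
From the singleton clause (~warm), warm = 0.
From the singleton clause (hot), hot = 1.
Now (~hot) is unsatisfied and unit — conflict.
So every satisfying assignment has rose = False.

False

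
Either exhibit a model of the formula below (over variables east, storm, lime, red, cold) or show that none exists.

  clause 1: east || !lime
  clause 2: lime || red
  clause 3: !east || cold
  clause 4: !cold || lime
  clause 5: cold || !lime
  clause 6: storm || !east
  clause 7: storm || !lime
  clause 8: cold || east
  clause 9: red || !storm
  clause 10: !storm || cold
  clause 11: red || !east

east=true, storm=true, lime=true, red=true, cold=true

Suppose east = true.
The clause (cold) is unit, so cold = true.
The clause (lime) is unit, so lime = true.
The clause (storm) is unit, so storm = true.
The clause (red) is unit, so red = true.
All clauses are satisfied.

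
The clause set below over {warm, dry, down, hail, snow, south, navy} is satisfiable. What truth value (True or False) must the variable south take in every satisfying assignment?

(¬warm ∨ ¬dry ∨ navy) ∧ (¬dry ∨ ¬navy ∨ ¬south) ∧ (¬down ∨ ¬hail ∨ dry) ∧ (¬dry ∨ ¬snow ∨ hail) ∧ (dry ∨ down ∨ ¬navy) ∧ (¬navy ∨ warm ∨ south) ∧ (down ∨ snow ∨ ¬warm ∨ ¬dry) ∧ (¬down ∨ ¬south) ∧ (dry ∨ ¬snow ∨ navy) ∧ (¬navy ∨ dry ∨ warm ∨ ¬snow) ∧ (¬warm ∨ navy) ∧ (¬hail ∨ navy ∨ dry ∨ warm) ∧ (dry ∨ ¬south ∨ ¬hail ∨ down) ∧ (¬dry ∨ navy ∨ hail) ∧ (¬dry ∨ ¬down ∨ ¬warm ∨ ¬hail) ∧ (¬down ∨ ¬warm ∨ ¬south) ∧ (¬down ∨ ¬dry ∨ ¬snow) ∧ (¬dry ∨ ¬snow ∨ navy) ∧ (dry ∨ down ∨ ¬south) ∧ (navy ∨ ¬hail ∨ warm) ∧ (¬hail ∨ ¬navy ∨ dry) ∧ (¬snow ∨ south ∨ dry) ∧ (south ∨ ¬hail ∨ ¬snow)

False

Suppose south = True.
(¬down) alone gives down = False.
(dry) alone gives dry = True.
(¬navy) alone gives navy = False.
(¬warm) alone gives warm = False.
(hail) alone gives hail = True.
That conflicts with the unit clause (¬hail).
So every satisfying assignment has south = False.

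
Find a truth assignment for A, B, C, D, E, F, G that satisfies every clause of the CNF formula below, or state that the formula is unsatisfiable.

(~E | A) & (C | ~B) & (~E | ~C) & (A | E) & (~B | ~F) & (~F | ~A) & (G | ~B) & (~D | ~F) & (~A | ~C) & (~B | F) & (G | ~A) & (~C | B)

Try E = 0.
Unit clause (A) forces A = 1.
Unit clause (~F) forces F = 0.
Unit clause (~C) forces C = 0.
Unit clause (~B) forces B = 0.
Unit clause (G) forces G = 1.
All clauses hold; D can take either value.

A ↦ 1; B ↦ 0; C ↦ 0; D ↦ 1; E ↦ 0; F ↦ 0; G ↦ 1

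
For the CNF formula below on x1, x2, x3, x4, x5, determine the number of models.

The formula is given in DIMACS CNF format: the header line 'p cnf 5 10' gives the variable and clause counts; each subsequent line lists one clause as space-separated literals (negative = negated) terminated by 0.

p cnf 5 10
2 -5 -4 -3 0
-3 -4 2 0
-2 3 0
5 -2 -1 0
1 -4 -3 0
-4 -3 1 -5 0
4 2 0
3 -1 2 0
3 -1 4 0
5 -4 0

5

There are 2^5 = 32 truth assignments over (x1, x2, x3, x4, x5).
Split on x2. With x2 = True, the clauses containing x2 are satisfied and ¬x2 drops from the rest; 4 of the 2^4 = 16 assignments to the other variables satisfy what remains.
With x2 = False, by the same count on the reduced clause set, 1 assignment works.
Total: 4 + 1 = 5.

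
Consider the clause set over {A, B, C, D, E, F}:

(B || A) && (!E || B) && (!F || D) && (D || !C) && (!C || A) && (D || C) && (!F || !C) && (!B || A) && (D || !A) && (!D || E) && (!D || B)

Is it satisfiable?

Branch on B: set B = true.
Unit clause (A) forces A = true.
Unit clause (D) forces D = true.
Unit clause (E) forces E = true.
Branch on F: set F = true.
Unit clause (!C) forces C = false.
Every clause now holds.
A satisfying assignment: A=true, B=true, C=false, D=true, E=true, F=true.

Yes, satisfiable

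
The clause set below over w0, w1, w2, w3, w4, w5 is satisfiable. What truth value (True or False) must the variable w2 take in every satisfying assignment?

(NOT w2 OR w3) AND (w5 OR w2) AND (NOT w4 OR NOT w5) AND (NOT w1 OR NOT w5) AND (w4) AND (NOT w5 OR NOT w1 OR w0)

True

Suppose w2 = false.
From the singleton clause (w5), w5 = true.
From the singleton clause (NOT w4), w4 = false.
But (w4) is also a unit clause — contradiction.
So every satisfying assignment has w2 = True.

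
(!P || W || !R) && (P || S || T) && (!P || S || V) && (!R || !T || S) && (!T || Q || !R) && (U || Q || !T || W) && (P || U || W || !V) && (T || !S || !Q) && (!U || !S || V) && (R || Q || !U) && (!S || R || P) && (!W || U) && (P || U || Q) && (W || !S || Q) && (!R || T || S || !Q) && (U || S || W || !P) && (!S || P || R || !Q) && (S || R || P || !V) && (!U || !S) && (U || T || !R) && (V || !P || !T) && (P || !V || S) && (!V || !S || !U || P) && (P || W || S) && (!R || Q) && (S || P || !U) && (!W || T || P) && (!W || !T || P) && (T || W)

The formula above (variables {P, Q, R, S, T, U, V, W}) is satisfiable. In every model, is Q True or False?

True

Suppose Q = false.
Unit clause (!R) forces R = false.
Unit clause (!U) forces U = false.
Unit clause (!W) forces W = false.
Unit clause (!T) forces T = false.
But (T) is also a unit clause — contradiction.
So every satisfying assignment has Q = True.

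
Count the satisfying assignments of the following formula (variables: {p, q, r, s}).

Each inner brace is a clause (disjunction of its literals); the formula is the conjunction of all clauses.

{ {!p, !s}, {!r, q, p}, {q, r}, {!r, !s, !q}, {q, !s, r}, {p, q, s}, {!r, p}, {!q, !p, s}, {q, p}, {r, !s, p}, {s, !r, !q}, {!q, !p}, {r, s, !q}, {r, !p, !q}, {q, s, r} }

There are 2^4 = 16 truth assignments over (p, q, r, s).
Check each against the 15 clauses (columns in the order p, q, r, s):
  F F F F  ✗ fails (q || r)
  F F F T  ✗ fails (q || r)
  F F T F  ✗ fails (!r || q || p)
  F F T T  ✗ fails (!r || q || p)
  F T F F  ✗ fails (r || s || !q)
  F T F T  ✗ fails (r || !s || p)
  F T T F  ✗ fails (!r || p)
  F T T T  ✗ fails (!r || !s || !q)
  T F F F  ✗ fails (q || r)
  T F F T  ✗ fails (!p || !s)
  T F T F  ✓ satisfies all
  T F T T  ✗ fails (!p || !s)
  T T F F  ✗ fails (!q || !p || s)
  T T F T  ✗ fails (!p || !s)
  T T T F  ✗ fails (!q || !p || s)
  T T T T  ✗ fails (!p || !s)
1 of the 16 rows is a model.

1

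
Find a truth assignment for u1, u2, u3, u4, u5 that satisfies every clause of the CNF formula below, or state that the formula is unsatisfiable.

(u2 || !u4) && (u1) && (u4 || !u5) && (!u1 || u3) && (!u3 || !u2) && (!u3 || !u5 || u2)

u1 ↦ true,  u2 ↦ false,  u3 ↦ true,  u4 ↦ false,  u5 ↦ false

The clause (u1) is unit, so u1 = true.
The clause (u3) is unit, so u3 = true.
The clause (!u2) is unit, so u2 = false.
The clause (!u4) is unit, so u4 = false.
The clause (!u5) is unit, so u5 = false.
Every clause now holds.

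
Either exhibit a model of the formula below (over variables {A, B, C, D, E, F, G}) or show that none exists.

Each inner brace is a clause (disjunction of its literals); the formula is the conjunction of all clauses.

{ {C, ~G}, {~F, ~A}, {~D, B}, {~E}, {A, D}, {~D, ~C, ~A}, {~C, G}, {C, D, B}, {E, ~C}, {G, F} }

A ↦ 0, B ↦ 1, C ↦ 0, D ↦ 1, E ↦ 0, F ↦ 1, G ↦ 0

(~E) alone gives E = 0.
(~C) alone gives C = 0.
(~G) alone gives G = 0.
(F) alone gives F = 1.
(~A) alone gives A = 0.
(D) alone gives D = 1.
(B) alone gives B = 1.
This assignment satisfies each clause.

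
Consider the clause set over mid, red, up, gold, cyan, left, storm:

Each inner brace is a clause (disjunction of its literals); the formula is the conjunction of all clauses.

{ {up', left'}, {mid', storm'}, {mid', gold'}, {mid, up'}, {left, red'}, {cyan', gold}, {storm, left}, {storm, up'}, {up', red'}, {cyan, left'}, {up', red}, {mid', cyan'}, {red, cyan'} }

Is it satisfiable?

Yes

Suppose up = 0.
Suppose mid = 0.
Suppose left = 1.
The clause (cyan) is unit, so cyan = 1.
The clause (gold) is unit, so gold = 1.
The clause (red) is unit, so red = 1.
Every clause is now satisfied; storm is unconstrained.
A satisfying assignment: mid=0,  red=1,  up=0,  gold=1,  cyan=1,  left=1,  storm=0.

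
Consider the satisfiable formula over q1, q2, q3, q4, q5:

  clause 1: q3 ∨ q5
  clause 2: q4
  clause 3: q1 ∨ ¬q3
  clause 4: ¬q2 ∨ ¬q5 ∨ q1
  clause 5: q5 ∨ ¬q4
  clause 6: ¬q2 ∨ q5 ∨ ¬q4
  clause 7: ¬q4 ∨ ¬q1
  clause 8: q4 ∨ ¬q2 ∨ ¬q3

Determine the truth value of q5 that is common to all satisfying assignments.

Suppose q5 = False.
(q3) alone gives q3 = True.
(q4) alone gives q4 = True.
Now (¬q4) is unsatisfied and unit — conflict.
So every satisfying assignment has q5 = True.

True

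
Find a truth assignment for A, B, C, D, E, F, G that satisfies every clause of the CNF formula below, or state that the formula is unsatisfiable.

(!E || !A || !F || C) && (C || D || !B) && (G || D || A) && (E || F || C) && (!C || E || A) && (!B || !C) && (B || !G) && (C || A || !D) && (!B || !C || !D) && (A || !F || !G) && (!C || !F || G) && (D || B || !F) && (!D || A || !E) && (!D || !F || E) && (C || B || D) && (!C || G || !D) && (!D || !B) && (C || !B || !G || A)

Suppose B = false.
From the singleton clause (!G), G = false.
Suppose D = false.
From the singleton clause (A), A = true.
From the singleton clause (!F), F = false.
From the singleton clause (C), C = true.
All clauses hold; E can take either value.

A: true,  B: false,  C: true,  D: false,  E: false,  F: false,  G: false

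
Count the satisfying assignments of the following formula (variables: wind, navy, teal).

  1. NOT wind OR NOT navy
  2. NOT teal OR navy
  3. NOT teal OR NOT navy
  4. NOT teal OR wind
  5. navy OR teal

There are 2^3 = 8 truth assignments over (wind, navy, teal).
Split on navy. With navy = true, the clauses containing navy are satisfied and NOT navy drops from the rest; 1 of the 2^2 = 4 assignments to the other variables satisfy what remains.
With navy = false, by the same count on the reduced clause set, 0 assignments work.
(One model: wind=F, navy=T, teal=F.)
Total: 1 + 0 = 1.

1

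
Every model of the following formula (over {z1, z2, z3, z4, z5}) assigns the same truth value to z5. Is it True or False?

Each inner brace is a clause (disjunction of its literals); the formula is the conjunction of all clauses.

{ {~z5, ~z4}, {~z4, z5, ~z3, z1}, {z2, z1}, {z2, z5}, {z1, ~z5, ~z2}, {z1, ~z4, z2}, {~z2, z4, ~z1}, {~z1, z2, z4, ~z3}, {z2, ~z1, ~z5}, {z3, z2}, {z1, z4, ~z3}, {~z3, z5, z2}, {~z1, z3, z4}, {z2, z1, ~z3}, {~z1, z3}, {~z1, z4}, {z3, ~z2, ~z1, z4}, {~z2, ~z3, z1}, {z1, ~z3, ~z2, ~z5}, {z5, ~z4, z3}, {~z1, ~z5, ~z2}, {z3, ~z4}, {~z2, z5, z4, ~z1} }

False

Suppose z5 = 1.
From the singleton clause (~z4), z4 = 0.
From the singleton clause (~z1), z1 = 0.
From the singleton clause (z2), z2 = 1.
That conflicts with the unit clause (~z2).
So every satisfying assignment has z5 = False.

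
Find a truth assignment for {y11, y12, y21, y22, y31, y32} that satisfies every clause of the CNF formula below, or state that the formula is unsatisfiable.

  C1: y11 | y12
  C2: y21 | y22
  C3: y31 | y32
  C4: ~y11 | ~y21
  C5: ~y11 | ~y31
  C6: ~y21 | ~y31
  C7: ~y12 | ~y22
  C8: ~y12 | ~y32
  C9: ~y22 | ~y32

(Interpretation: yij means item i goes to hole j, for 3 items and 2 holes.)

Suppose y11 = 1.
Unit clause (~y21) forces y21 = 0.
Unit clause (y22) forces y22 = 1.
Unit clause (~y31) forces y31 = 0.
Unit clause (y32) forces y32 = 1.
Now (~y32) is unsatisfied and unit — conflict.
Undo y11 and try y11 = 0.
Unit clause (y12) forces y12 = 1.
Unit clause (~y22) forces y22 = 0.
Unit clause (y21) forces y21 = 1.
Unit clause (~y31) forces y31 = 0.
Unit clause (y32) forces y32 = 1.
Now (~y32) is unsatisfied and unit — conflict.
Neither y11 = 1 nor y11 = 0 works.

UNSATISFIABLE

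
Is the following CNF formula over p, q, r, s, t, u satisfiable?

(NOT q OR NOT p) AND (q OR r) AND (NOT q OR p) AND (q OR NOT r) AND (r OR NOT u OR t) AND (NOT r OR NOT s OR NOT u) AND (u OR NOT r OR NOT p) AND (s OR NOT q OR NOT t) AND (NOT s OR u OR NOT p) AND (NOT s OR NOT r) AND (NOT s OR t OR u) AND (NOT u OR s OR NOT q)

Unsatisfiable

Case q = false:
The clause (r) is unit, so r = true.
Now (NOT r) is unsatisfied and unit — conflict.
Backtrack on q: now try q = true.
The clause (NOT p) is unit, so p = false.
Now (p) is unsatisfied and unit — conflict.
Neither q = true nor q = false works.
No assignment satisfies every clause.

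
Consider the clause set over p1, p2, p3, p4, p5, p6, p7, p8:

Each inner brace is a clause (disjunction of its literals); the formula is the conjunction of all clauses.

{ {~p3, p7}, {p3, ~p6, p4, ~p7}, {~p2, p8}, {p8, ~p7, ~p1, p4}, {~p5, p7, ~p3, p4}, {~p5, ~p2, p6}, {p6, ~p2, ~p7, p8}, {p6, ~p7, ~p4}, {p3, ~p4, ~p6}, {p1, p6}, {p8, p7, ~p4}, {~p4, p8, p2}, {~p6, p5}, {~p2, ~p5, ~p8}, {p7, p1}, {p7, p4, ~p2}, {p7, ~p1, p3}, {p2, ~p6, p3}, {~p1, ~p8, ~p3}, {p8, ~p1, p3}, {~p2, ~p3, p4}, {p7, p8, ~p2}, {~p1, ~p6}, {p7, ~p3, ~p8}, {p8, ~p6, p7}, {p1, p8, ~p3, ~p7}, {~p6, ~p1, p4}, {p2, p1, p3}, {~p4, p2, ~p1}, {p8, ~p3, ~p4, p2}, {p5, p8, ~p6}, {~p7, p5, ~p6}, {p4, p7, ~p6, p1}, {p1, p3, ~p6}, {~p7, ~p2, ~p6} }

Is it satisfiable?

Branch on p3: set p3 = 0.
Branch on p2: set p2 = 1.
(p8) alone gives p8 = 1.
(~p5) alone gives p5 = 0.
(~p6) alone gives p6 = 0.
(p1) alone gives p1 = 1.
(p7) alone gives p7 = 1.
(~p4) alone gives p4 = 0.
This assignment satisfies each clause.
A satisfying assignment: p1 ↦ 1; p2 ↦ 1; p3 ↦ 0; p4 ↦ 0; p5 ↦ 0; p6 ↦ 0; p7 ↦ 1; p8 ↦ 1.

Satisfiable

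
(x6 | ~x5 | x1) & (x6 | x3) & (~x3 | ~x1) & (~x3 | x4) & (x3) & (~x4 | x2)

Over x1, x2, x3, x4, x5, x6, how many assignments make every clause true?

There are 2^6 = 64 truth assignments over (x1, x2, x3, x4, x5, x6).
Split on x3. With x3 = 1, the clauses containing x3 are satisfied and ~x3 drops from the rest; 3 of the 2^5 = 32 assignments to the other variables satisfy what remains.
With x3 = 0, by the same count on the reduced clause set, 0 assignments work.
(One model: x1=F, x2=T, x3=T, x4=T, x5=F, x6=F.)
Total: 3 + 0 = 3.

3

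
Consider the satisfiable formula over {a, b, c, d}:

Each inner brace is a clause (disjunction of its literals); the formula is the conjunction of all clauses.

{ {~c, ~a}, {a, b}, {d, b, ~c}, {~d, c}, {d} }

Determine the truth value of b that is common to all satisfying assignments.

Suppose b = 0.
From the singleton clause (a), a = 1.
From the singleton clause (~c), c = 0.
From the singleton clause (~d), d = 0.
That conflicts with the unit clause (d).
So every satisfying assignment has b = True.

True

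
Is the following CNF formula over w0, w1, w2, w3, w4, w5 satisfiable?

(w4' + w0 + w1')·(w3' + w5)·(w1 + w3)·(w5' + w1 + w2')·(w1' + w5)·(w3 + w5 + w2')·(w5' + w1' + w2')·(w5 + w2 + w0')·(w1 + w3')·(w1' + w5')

Branch on w3: set w3 = 0.
Unit clause (w1) forces w1 = 1.
Unit clause (w5) forces w5 = 1.
But (w5') is also a unit clause — contradiction.
That branch fails; take w3 = 1 instead.
Unit clause (w5) forces w5 = 1.
Unit clause (w1) forces w1 = 1.
But (w1') is also a unit clause — contradiction.
Either choice for w3 ends in contradiction.
No assignment satisfies every clause.

Unsatisfiable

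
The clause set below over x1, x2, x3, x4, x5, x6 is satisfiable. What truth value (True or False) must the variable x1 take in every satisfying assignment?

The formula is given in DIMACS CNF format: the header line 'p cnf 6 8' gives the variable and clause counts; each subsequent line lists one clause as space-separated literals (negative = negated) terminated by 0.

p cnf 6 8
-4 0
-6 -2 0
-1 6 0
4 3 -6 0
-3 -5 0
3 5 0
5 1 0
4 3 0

True

Suppose x1 = False.
Unit clause (¬x4) forces x4 = False.
Unit clause (x5) forces x5 = True.
Unit clause (¬x3) forces x3 = False.
But (x3) is also a unit clause — contradiction.
So every satisfying assignment has x1 = True.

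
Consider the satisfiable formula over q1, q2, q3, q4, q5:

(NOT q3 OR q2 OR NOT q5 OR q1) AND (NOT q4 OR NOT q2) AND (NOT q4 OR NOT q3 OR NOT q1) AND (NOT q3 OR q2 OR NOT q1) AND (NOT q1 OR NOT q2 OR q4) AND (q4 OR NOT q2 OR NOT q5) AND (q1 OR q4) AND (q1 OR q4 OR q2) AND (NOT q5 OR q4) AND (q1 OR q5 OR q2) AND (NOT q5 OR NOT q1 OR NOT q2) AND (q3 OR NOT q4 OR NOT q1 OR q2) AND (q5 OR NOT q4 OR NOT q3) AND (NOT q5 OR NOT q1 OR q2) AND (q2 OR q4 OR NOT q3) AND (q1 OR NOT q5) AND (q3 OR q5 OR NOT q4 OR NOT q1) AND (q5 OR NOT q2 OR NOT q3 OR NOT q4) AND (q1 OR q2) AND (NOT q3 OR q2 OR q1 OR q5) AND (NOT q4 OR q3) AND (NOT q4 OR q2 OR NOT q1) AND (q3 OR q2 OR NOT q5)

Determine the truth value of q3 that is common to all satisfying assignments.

Suppose q3 = true.
Suppose q4 = false.
Unit clause (q1) forces q1 = true.
Unit clause (q2) forces q2 = true.
But (NOT q2) is also a unit clause — contradiction.
That branch fails; take q4 = true instead.
Unit clause (NOT q2) forces q2 = false.
Unit clause (NOT q1) forces q1 = false.
But (q1) is also a unit clause — contradiction.
Either choice for q4 ends in contradiction.
So every satisfying assignment has q3 = False.

False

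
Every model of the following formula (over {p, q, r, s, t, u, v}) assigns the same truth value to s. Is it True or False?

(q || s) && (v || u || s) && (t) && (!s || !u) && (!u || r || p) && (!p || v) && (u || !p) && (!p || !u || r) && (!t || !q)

Suppose s = false.
Unit clause (q) forces q = true.
Unit clause (t) forces t = true.
But (!t) is also a unit clause — contradiction.
So every satisfying assignment has s = True.

True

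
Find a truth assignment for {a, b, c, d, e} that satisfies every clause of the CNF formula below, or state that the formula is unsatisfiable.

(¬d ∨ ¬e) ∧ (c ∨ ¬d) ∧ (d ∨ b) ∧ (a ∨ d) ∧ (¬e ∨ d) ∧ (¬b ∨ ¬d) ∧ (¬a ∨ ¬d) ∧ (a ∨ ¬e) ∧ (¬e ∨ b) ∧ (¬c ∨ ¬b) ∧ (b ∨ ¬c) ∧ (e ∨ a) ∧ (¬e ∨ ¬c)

Try d = False.
Unit clause (b) forces b = True.
Unit clause (a) forces a = True.
Unit clause (¬e) forces e = False.
Unit clause (¬c) forces c = False.
This assignment satisfies each clause.

a ↦ True, b ↦ True, c ↦ False, d ↦ False, e ↦ False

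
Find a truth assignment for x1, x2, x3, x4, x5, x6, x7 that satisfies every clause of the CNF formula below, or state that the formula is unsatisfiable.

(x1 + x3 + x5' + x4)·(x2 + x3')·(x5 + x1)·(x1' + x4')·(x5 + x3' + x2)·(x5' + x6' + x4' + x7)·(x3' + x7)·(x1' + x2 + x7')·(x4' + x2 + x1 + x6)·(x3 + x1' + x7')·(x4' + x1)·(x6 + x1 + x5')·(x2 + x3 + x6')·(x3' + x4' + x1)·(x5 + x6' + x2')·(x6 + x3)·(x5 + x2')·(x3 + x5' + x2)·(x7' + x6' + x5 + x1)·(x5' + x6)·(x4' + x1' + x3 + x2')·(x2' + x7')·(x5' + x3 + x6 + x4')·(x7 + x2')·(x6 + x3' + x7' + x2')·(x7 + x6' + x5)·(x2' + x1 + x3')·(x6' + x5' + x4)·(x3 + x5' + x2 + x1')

Case x2 = 1:
Unit clause (x5) forces x5 = 1.
Unit clause (x6) forces x6 = 1.
Unit clause (x7') forces x7 = 0.
Now (x7) is unsatisfied and unit — conflict.
Backtrack on x2: now try x2 = 0.
Unit clause (x3') forces x3 = 0.
Unit clause (x6') forces x6 = 0.
Now (x6) is unsatisfied and unit — conflict.
Both values of x2 lead to a conflict.

UNSATISFIABLE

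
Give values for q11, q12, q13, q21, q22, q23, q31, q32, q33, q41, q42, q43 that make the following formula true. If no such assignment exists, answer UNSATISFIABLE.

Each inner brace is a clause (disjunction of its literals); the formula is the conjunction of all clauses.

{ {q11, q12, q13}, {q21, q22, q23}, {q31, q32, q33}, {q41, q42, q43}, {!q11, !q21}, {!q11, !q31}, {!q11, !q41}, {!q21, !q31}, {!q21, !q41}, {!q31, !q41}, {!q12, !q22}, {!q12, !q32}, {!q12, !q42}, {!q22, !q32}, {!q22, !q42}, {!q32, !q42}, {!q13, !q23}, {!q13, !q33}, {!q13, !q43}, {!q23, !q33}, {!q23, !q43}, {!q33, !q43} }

Case q11 = false:
Case q12 = true:
Unit clause (!q22) forces q22 = false.
Unit clause (!q32) forces q32 = false.
Unit clause (!q42) forces q42 = false.
Case q21 = true:
Unit clause (!q31) forces q31 = false.
Unit clause (q33) forces q33 = true.
Unit clause (!q41) forces q41 = false.
Unit clause (q43) forces q43 = true.
But (!q43) is also a unit clause — contradiction.
That branch fails; take q21 = false instead.
Unit clause (q23) forces q23 = true.
Unit clause (!q13) forces q13 = false.
Unit clause (!q33) forces q33 = false.
Unit clause (q31) forces q31 = true.
Unit clause (!q41) forces q41 = false.
Unit clause (q43) forces q43 = true.
But (!q43) is also a unit clause — contradiction.
Either choice for q21 ends in contradiction.
That branch fails; take q12 = false instead.
Unit clause (q13) forces q13 = true.
Unit clause (!q23) forces q23 = false.
Unit clause (!q33) forces q33 = false.
Unit clause (!q43) forces q43 = false.
Case q21 = true:
Unit clause (!q31) forces q31 = false.
Unit clause (q32) forces q32 = true.
Unit clause (!q41) forces q41 = false.
Unit clause (q42) forces q42 = true.
But (!q42) is also a unit clause — contradiction.
That branch fails; take q21 = false instead.
Unit clause (q22) forces q22 = true.
Unit clause (!q32) forces q32 = false.
Unit clause (q31) forces q31 = true.
Unit clause (!q41) forces q41 = false.
Unit clause (q42) forces q42 = true.
But (!q42) is also a unit clause — contradiction.
Either choice for q21 ends in contradiction.
Either choice for q12 ends in contradiction.
That branch fails; take q11 = true instead.
Unit clause (!q21) forces q21 = false.
Unit clause (!q31) forces q31 = false.
Unit clause (!q41) forces q41 = false.
Case q22 = true:
Unit clause (!q12) forces q12 = false.
Unit clause (!q32) forces q32 = false.
Unit clause (q33) forces q33 = true.
Unit clause (!q42) forces q42 = false.
Unit clause (q43) forces q43 = true.
But (!q43) is also a unit clause — contradiction.
That branch fails; take q22 = false instead.
Unit clause (q23) forces q23 = true.
Unit clause (!q13) forces q13 = false.
Unit clause (!q33) forces q33 = false.
Unit clause (q32) forces q32 = true.
Unit clause (!q12) forces q12 = false.
Unit clause (!q42) forces q42 = false.
Unit clause (q43) forces q43 = true.
But (!q43) is also a unit clause — contradiction.
Either choice for q22 ends in contradiction.
Either choice for q11 ends in contradiction.

UNSATISFIABLE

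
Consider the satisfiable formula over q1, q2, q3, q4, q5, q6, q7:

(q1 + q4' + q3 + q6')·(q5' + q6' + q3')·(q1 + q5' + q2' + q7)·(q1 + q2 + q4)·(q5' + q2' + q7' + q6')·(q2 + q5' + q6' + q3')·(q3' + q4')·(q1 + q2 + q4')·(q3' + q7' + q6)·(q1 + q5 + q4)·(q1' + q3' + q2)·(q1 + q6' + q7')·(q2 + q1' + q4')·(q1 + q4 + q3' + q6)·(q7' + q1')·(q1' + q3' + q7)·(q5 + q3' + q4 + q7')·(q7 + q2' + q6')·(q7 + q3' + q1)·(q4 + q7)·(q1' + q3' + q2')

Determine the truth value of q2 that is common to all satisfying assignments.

Suppose q2 = 0.
Branch on q1: set q1 = 1.
(q3') alone gives q3 = 0.
(q4') alone gives q4 = 0.
(q7') alone gives q7 = 0.
But (q7) is also a unit clause — contradiction.
Undo q1 and try q1 = 0.
(q4) alone gives q4 = 1.
But (q4') is also a unit clause — contradiction.
Neither q1 = 1 nor q1 = 0 works.
So every satisfying assignment has q2 = True.

True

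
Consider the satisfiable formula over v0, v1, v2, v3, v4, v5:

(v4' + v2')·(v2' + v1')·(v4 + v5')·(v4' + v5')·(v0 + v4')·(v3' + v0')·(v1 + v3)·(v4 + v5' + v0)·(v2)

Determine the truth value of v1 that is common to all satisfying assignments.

Suppose v1 = 1.
The clause (v2') is unit, so v2 = 0.
Now (v2) is unsatisfied and unit — conflict.
So every satisfying assignment has v1 = False.

False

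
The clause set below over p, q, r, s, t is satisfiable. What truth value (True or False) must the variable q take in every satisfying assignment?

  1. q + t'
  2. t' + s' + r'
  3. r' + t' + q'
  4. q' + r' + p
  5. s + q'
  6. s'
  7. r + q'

Suppose q = 1.
Unit clause (s) forces s = 1.
But (s') is also a unit clause — contradiction.
So every satisfying assignment has q = False.

False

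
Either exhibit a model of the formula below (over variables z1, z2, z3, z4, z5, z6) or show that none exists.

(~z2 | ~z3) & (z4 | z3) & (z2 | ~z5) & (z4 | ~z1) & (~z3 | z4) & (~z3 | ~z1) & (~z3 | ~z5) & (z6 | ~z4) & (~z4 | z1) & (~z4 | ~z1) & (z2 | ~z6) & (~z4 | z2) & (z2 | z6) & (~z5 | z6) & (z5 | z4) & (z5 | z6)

Try z2 = 0.
The clause (~z5) is unit, so z5 = 0.
The clause (~z6) is unit, so z6 = 0.
But (z6) is also a unit clause — contradiction.
So z2 must be the other value — set z2 = 1.
The clause (~z3) is unit, so z3 = 0.
The clause (z4) is unit, so z4 = 1.
The clause (z6) is unit, so z6 = 1.
The clause (z1) is unit, so z1 = 1.
But (~z1) is also a unit clause — contradiction.
Either choice for z2 ends in contradiction.

UNSATISFIABLE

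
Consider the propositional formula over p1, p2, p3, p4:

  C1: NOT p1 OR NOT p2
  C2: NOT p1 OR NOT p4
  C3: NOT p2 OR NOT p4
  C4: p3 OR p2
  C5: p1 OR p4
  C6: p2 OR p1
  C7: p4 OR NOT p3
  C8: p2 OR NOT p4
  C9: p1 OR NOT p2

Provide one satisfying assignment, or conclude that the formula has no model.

UNSATISFIABLE

Suppose p1 = false.
Unit clause (p4) forces p4 = true.
Unit clause (NOT p2) forces p2 = false.
That conflicts with the unit clause (p2).
Backtrack on p1: now try p1 = true.
Unit clause (NOT p2) forces p2 = false.
Unit clause (NOT p4) forces p4 = false.
Unit clause (p3) forces p3 = true.
That conflicts with the unit clause (NOT p3).
Both values of p1 lead to a conflict.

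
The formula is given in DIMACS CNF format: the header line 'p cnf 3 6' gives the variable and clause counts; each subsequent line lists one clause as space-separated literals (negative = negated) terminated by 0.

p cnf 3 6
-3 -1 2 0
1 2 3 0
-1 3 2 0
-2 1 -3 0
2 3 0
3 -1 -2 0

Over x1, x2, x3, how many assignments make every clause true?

3

There are 2^3 = 8 truth assignments over (x1, x2, x3).
Check each against the 6 clauses (columns in the order x1, x2, x3):
  F F F  ✗ fails (x1 ∨ x2 ∨ x3)
  F F T  ✓ satisfies all
  F T F  ✓ satisfies all
  F T T  ✗ fails (¬x2 ∨ x1 ∨ ¬x3)
  T F F  ✗ fails (¬x1 ∨ x3 ∨ x2)
  T F T  ✗ fails (¬x3 ∨ ¬x1 ∨ x2)
  T T F  ✗ fails (x3 ∨ ¬x1 ∨ ¬x2)
  T T T  ✓ satisfies all
3 of the 8 rows are models.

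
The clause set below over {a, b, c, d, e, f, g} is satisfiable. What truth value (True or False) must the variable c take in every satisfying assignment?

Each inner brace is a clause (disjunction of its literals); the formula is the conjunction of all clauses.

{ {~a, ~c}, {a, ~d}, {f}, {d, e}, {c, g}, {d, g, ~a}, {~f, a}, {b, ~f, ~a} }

Suppose c = 1.
From the singleton clause (~a), a = 0.
From the singleton clause (~d), d = 0.
From the singleton clause (f), f = 1.
That conflicts with the unit clause (~f).
So every satisfying assignment has c = False.

False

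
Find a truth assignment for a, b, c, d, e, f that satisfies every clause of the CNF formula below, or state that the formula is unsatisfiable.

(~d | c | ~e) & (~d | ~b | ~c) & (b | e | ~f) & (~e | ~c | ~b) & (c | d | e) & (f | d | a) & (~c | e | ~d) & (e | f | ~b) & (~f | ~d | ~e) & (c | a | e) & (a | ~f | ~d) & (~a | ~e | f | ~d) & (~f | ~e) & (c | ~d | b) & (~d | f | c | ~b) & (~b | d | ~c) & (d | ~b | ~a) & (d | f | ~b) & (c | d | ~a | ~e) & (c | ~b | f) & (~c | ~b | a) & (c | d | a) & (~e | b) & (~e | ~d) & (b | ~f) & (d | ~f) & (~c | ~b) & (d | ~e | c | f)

Try f = 0.
Try d = 0.
Unit clause (a) forces a = 1.
Unit clause (~b) forces b = 0.
Unit clause (~e) forces e = 0.
Unit clause (c) forces c = 1.
All clauses are satisfied.

a=1,  b=0,  c=1,  d=0,  e=0,  f=0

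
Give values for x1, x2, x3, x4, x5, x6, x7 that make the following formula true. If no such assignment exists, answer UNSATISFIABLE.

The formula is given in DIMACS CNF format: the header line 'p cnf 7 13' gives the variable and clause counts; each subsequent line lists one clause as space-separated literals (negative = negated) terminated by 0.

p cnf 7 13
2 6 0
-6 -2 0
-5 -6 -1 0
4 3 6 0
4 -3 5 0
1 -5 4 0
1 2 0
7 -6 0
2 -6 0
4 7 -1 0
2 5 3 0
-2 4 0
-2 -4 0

Try x2 = True.
Unit clause (¬x6) forces x6 = False.
Unit clause (x4) forces x4 = True.
That conflicts with the unit clause (¬x4).
That branch fails; take x2 = False instead.
Unit clause (x6) forces x6 = True.
That conflicts with the unit clause (¬x6).
Either choice for x2 ends in contradiction.

UNSATISFIABLE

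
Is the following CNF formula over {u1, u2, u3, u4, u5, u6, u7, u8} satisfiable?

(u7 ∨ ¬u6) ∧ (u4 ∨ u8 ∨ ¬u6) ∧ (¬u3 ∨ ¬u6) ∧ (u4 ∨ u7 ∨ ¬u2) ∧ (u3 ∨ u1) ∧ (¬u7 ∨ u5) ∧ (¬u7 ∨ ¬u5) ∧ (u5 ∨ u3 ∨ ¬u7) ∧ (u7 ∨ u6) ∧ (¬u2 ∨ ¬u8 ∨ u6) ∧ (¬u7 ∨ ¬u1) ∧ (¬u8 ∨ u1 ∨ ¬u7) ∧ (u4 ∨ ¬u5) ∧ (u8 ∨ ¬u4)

Case u7 = True:
(u5) alone gives u5 = True.
That conflicts with the unit clause (¬u5).
Backtrack on u7: now try u7 = False.
(¬u6) alone gives u6 = False.
That conflicts with the unit clause (u6).
Neither u7 = True nor u7 = False works.
No assignment satisfies every clause.

Unsatisfiable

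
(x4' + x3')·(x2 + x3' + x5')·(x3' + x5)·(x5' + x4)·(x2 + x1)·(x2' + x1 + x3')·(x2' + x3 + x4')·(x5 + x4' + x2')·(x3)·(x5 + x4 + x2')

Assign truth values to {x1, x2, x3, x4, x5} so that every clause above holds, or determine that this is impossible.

(x3) alone gives x3 = 1.
(x4') alone gives x4 = 0.
(x5) alone gives x5 = 1.
That conflicts with the unit clause (x5').

UNSATISFIABLE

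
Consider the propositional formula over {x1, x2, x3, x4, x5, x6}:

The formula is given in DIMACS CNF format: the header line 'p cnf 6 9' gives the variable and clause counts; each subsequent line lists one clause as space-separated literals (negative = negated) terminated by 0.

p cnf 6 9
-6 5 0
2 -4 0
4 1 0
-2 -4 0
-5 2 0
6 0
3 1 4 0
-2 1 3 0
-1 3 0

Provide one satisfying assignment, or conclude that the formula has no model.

x1 ↦ True,  x2 ↦ True,  x3 ↦ True,  x4 ↦ False,  x5 ↦ True,  x6 ↦ True

The clause (x6) is unit, so x6 = True.
The clause (x5) is unit, so x5 = True.
The clause (x2) is unit, so x2 = True.
The clause (¬x4) is unit, so x4 = False.
The clause (x1) is unit, so x1 = True.
The clause (x3) is unit, so x3 = True.
This assignment satisfies each clause.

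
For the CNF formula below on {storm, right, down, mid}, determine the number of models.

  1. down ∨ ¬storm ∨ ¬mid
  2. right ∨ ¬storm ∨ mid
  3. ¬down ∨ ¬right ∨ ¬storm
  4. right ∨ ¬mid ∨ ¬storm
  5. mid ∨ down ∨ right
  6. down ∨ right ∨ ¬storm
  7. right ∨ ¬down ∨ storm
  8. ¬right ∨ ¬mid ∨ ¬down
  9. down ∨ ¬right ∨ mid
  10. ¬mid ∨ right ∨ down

There are 2^4 = 16 truth assignments over (storm, right, down, mid).
Check each against the 10 clauses (columns in the order storm, right, down, mid):
  F F F F  ✗ fails (mid ∨ down ∨ right)
  F F F T  ✗ fails (¬mid ∨ right ∨ down)
  F F T F  ✗ fails (right ∨ ¬down ∨ storm)
  F F T T  ✗ fails (right ∨ ¬down ∨ storm)
  F T F F  ✗ fails (down ∨ ¬right ∨ mid)
  F T F T  ✓ satisfies all
  F T T F  ✓ satisfies all
  F T T T  ✗ fails (¬right ∨ ¬mid ∨ ¬down)
  T F F F  ✗ fails (right ∨ ¬storm ∨ mid)
  T F F T  ✗ fails (down ∨ ¬storm ∨ ¬mid)
  T F T F  ✗ fails (right ∨ ¬storm ∨ mid)
  T F T T  ✗ fails (right ∨ ¬mid ∨ ¬storm)
  T T F F  ✗ fails (down ∨ ¬right ∨ mid)
  T T F T  ✗ fails (down ∨ ¬storm ∨ ¬mid)
  T T T F  ✗ fails (¬down ∨ ¬right ∨ ¬storm)
  T T T T  ✗ fails (¬down ∨ ¬right ∨ ¬storm)
2 of the 16 rows are models.

2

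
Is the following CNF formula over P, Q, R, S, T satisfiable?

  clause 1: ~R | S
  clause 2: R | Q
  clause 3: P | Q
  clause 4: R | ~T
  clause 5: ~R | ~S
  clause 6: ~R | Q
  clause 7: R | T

Try R = 0.
The clause (Q) is unit, so Q = 1.
The clause (~T) is unit, so T = 0.
But (T) is also a unit clause — contradiction.
Backtrack on R: now try R = 1.
The clause (S) is unit, so S = 1.
But (~S) is also a unit clause — contradiction.
Both values of R lead to a conflict.
No assignment satisfies every clause.

Unsatisfiable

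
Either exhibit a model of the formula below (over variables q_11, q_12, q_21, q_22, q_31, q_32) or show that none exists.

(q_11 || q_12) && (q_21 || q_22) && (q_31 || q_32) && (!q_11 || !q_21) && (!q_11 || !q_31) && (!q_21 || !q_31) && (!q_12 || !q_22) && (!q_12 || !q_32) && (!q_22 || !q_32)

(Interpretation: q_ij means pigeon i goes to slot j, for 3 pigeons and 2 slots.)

Try q_11 = true.
From the singleton clause (!q_21), q_21 = false.
From the singleton clause (q_22), q_22 = true.
From the singleton clause (!q_31), q_31 = false.
From the singleton clause (q_32), q_32 = true.
Now (!q_32) is unsatisfied and unit — conflict.
Backtrack on q_11: now try q_11 = false.
From the singleton clause (q_12), q_12 = true.
From the singleton clause (!q_22), q_22 = false.
From the singleton clause (q_21), q_21 = true.
From the singleton clause (!q_31), q_31 = false.
From the singleton clause (q_32), q_32 = true.
Now (!q_32) is unsatisfied and unit — conflict.
Both values of q_11 lead to a conflict.

UNSATISFIABLE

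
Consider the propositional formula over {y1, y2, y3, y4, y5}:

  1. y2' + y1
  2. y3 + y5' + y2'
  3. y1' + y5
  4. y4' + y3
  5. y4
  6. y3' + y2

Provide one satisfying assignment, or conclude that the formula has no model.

y1: 1; y2: 1; y3: 1; y4: 1; y5: 1

From the singleton clause (y4), y4 = 1.
From the singleton clause (y3), y3 = 1.
From the singleton clause (y2), y2 = 1.
From the singleton clause (y1), y1 = 1.
From the singleton clause (y5), y5 = 1.
Every clause now holds.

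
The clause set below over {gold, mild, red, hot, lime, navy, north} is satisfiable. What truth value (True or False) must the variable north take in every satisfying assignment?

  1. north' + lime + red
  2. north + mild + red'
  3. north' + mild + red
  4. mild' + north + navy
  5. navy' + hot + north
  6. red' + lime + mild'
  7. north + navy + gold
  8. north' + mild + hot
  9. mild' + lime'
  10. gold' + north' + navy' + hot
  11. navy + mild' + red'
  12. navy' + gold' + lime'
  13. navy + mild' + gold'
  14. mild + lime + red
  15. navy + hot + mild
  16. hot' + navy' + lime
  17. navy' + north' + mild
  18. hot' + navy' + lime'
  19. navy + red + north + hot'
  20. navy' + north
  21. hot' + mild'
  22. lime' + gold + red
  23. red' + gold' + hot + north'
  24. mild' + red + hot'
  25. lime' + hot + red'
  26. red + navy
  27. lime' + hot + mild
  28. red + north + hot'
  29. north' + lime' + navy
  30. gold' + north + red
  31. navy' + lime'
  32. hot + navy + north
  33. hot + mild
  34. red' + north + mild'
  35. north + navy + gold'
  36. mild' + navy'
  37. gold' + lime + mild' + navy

Suppose north = 0.
Unit clause (navy') forces navy = 0.
Unit clause (mild') forces mild = 0.
Unit clause (red') forces red = 0.
That conflicts with the unit clause (red).
So every satisfying assignment has north = True.

True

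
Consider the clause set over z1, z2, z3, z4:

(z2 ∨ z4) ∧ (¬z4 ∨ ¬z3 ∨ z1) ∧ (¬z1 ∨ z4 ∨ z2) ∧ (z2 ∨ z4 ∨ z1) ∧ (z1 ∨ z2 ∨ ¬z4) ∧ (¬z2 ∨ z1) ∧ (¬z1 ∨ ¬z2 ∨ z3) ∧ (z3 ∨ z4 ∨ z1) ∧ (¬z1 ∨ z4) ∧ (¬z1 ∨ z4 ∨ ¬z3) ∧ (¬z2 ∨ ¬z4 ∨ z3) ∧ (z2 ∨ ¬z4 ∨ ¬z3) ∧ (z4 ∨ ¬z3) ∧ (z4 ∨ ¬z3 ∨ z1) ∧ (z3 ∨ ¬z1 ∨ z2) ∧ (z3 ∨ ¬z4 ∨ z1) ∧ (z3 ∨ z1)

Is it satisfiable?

Try z2 = True.
Unit clause (z1) forces z1 = True.
Unit clause (z3) forces z3 = True.
Unit clause (z4) forces z4 = True.
Every clause now holds.
A satisfying assignment: z1 ↦ True; z2 ↦ True; z3 ↦ True; z4 ↦ True.

Yes, satisfiable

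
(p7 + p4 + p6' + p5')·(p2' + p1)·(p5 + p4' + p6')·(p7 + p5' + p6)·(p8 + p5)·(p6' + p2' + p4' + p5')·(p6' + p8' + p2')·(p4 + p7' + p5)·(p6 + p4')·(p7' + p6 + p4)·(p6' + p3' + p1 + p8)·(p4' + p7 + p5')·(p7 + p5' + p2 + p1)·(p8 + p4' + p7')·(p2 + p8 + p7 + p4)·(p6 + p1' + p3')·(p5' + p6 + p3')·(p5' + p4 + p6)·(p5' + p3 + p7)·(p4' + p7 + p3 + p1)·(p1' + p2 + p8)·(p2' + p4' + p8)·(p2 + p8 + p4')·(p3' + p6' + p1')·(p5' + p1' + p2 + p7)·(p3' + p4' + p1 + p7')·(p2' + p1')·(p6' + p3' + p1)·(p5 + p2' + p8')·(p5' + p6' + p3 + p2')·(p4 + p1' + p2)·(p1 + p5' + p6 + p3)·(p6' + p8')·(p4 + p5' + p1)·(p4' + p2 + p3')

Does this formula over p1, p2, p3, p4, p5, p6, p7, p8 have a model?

Yes

Case p2 = 0:
Case p8 = 1:
The clause (p6') is unit, so p6 = 0.
The clause (p4') is unit, so p4 = 0.
The clause (p7') is unit, so p7 = 0.
The clause (p5') is unit, so p5 = 0.
The clause (p1') is unit, so p1 = 0.
No clause remains; p3 is free.
A satisfying assignment: p1 ↦ 0,  p2 ↦ 0,  p3 ↦ 1,  p4 ↦ 0,  p5 ↦ 0,  p6 ↦ 0,  p7 ↦ 0,  p8 ↦ 1.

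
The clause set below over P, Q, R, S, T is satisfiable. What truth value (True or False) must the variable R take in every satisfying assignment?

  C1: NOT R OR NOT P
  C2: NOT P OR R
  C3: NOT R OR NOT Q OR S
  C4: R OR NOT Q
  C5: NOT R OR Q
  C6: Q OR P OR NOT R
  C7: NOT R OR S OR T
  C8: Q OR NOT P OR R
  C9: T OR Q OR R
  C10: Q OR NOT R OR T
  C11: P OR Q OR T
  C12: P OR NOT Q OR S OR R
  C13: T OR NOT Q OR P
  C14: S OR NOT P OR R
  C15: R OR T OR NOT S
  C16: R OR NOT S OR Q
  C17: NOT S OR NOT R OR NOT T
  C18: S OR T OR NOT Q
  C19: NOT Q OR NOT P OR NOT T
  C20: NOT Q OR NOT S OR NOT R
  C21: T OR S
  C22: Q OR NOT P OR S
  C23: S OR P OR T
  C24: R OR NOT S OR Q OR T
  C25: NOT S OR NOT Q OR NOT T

Suppose R = true.
The clause (NOT P) is unit, so P = false.
The clause (Q) is unit, so Q = true.
The clause (S) is unit, so S = true.
Now (NOT S) is unsatisfied and unit — conflict.
So every satisfying assignment has R = False.

False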